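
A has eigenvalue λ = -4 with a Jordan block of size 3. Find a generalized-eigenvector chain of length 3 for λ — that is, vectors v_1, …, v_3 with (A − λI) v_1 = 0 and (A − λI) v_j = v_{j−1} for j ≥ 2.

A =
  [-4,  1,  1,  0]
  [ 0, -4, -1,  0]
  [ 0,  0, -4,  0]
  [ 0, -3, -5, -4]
A Jordan chain for λ = -4 of length 3:
v_1 = (-1, 0, 0, 3)ᵀ
v_2 = (1, -1, 0, -5)ᵀ
v_3 = (0, 0, 1, 0)ᵀ

Let N = A − (-4)·I. We want v_3 with N^3 v_3 = 0 but N^2 v_3 ≠ 0; then v_{j-1} := N · v_j for j = 3, …, 2.

Pick v_3 = (0, 0, 1, 0)ᵀ.
Then v_2 = N · v_3 = (1, -1, 0, -5)ᵀ.
Then v_1 = N · v_2 = (-1, 0, 0, 3)ᵀ.

Sanity check: (A − (-4)·I) v_1 = (0, 0, 0, 0)ᵀ = 0. ✓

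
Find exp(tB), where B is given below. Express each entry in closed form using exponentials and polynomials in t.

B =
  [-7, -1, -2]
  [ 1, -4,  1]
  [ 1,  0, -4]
e^{tB} =
  [t^2*exp(-5*t)/2 - 2*t*exp(-5*t) + exp(-5*t), t^2*exp(-5*t)/2 - t*exp(-5*t), t^2*exp(-5*t)/2 - 2*t*exp(-5*t)]
  [t*exp(-5*t), t*exp(-5*t) + exp(-5*t), t*exp(-5*t)]
  [-t^2*exp(-5*t)/2 + t*exp(-5*t), -t^2*exp(-5*t)/2, -t^2*exp(-5*t)/2 + t*exp(-5*t) + exp(-5*t)]

Strategy: write B = P · J · P⁻¹ where J is a Jordan canonical form, so e^{tB} = P · e^{tJ} · P⁻¹, and e^{tJ} can be computed block-by-block.

B has Jordan form
J =
  [-5,  1,  0]
  [ 0, -5,  1]
  [ 0,  0, -5]
(up to reordering of blocks).

Per-block formulas:
  For a 3×3 Jordan block J_3(-5): exp(t · J_3(-5)) = e^(-5t)·(I + t·N + (t^2/2)·N^2), where N is the 3×3 nilpotent shift.

After assembling e^{tJ} and conjugating by P, we get:

e^{tB} =
  [t^2*exp(-5*t)/2 - 2*t*exp(-5*t) + exp(-5*t), t^2*exp(-5*t)/2 - t*exp(-5*t), t^2*exp(-5*t)/2 - 2*t*exp(-5*t)]
  [t*exp(-5*t), t*exp(-5*t) + exp(-5*t), t*exp(-5*t)]
  [-t^2*exp(-5*t)/2 + t*exp(-5*t), -t^2*exp(-5*t)/2, -t^2*exp(-5*t)/2 + t*exp(-5*t) + exp(-5*t)]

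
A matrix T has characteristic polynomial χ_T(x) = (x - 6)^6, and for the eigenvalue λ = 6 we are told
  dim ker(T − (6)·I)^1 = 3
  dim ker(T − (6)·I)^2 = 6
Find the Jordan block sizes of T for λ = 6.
Block sizes for λ = 6: [2, 2, 2]

From the dimensions of kernels of powers, the number of Jordan blocks of size at least j is d_j − d_{j−1} where d_j = dim ker(N^j) (with d_0 = 0). Computing the differences gives [3, 3].
The number of blocks of size exactly k is (#blocks of size ≥ k) − (#blocks of size ≥ k + 1), so the partition is: 3 block(s) of size 2.
In nonincreasing order the block sizes are [2, 2, 2].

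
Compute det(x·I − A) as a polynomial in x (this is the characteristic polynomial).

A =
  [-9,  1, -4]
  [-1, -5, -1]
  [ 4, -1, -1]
x^3 + 15*x^2 + 75*x + 125

Expanding det(x·I − A) (e.g. by cofactor expansion or by noting that A is similar to its Jordan form J, which has the same characteristic polynomial as A) gives
  χ_A(x) = x^3 + 15*x^2 + 75*x + 125
which factors as (x + 5)^3. The eigenvalues (with algebraic multiplicities) are λ = -5 with multiplicity 3.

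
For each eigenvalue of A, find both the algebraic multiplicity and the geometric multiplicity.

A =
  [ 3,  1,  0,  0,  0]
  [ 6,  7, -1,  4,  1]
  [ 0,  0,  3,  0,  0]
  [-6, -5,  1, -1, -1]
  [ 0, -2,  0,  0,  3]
λ = 3: alg = 5, geom = 3

Step 1 — factor the characteristic polynomial to read off the algebraic multiplicities:
  χ_A(x) = (x - 3)^5

Step 2 — compute geometric multiplicities via the rank-nullity identity g(λ) = n − rank(A − λI):
  rank(A − (3)·I) = 2, so dim ker(A − (3)·I) = n − 2 = 3

Summary:
  λ = 3: algebraic multiplicity = 5, geometric multiplicity = 3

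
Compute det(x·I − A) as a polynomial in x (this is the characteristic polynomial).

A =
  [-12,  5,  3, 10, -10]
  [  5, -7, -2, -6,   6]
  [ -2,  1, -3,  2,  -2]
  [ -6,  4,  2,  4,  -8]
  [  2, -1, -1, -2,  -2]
x^5 + 20*x^4 + 160*x^3 + 640*x^2 + 1280*x + 1024

Expanding det(x·I − A) (e.g. by cofactor expansion or by noting that A is similar to its Jordan form J, which has the same characteristic polynomial as A) gives
  χ_A(x) = x^5 + 20*x^4 + 160*x^3 + 640*x^2 + 1280*x + 1024
which factors as (x + 4)^5. The eigenvalues (with algebraic multiplicities) are λ = -4 with multiplicity 5.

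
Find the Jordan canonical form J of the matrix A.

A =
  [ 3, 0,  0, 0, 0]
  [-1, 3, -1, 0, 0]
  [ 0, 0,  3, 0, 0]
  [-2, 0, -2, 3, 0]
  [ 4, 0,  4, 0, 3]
J_2(3) ⊕ J_1(3) ⊕ J_1(3) ⊕ J_1(3)

The characteristic polynomial is
  det(x·I − A) = x^5 - 15*x^4 + 90*x^3 - 270*x^2 + 405*x - 243 = (x - 3)^5

Eigenvalues and multiplicities (the geometric multiplicity of λ is n − rank(A − λI), which equals the number of Jordan blocks for λ):
  λ = 3: algebraic multiplicity = 5, geometric multiplicity = 4

Determining the block sizes for each eigenvalue:
  λ = 3: 4 blocks summing to 5 forces exactly one block of size 2 and the rest size 1 → block sizes [2, 1, 1, 1]

Assembling the blocks gives a Jordan form
J =
  [3, 1, 0, 0, 0]
  [0, 3, 0, 0, 0]
  [0, 0, 3, 0, 0]
  [0, 0, 0, 3, 0]
  [0, 0, 0, 0, 3]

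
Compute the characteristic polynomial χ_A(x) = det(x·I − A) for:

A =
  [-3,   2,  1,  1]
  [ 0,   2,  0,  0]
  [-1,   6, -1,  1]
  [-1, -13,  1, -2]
x^4 + 4*x^3 - 16*x - 16

Expanding det(x·I − A) (e.g. by cofactor expansion or by noting that A is similar to its Jordan form J, which has the same characteristic polynomial as A) gives
  χ_A(x) = x^4 + 4*x^3 - 16*x - 16
which factors as (x - 2)*(x + 2)^3. The eigenvalues (with algebraic multiplicities) are λ = -2 with multiplicity 3, λ = 2 with multiplicity 1.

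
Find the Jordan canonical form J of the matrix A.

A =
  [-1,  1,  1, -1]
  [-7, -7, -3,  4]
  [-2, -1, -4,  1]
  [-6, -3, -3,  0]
J_3(-3) ⊕ J_1(-3)

The characteristic polynomial is
  det(x·I − A) = x^4 + 12*x^3 + 54*x^2 + 108*x + 81 = (x + 3)^4

Eigenvalues and multiplicities (the geometric multiplicity of λ is n − rank(A − λI), which equals the number of Jordan blocks for λ):
  λ = -3: algebraic multiplicity = 4, geometric multiplicity = 2

Determining the block sizes for each eigenvalue:
  λ = -3: with am = 4 and gm = 2, the partition is not yet determined (e.g. several partitions of 4 into 2 parts exist). Let N = A − (-3)·I. Computing rank(N^1) = 2, rank(N^2) = 1, rank(N^3) = 0; the number of blocks of size ≥ j is rank(N^{j−1}) − rank(N^j), giving [2, 1, 1]. So we have 1 block(s) of size 3, 1 block(s) of size 1 → block sizes [3, 1]

Assembling the blocks gives a Jordan form
J =
  [-3,  1,  0,  0]
  [ 0, -3,  1,  0]
  [ 0,  0, -3,  0]
  [ 0,  0,  0, -3]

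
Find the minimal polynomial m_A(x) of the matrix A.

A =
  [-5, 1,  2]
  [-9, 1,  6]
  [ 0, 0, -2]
x^2 + 4*x + 4

The characteristic polynomial is χ_A(x) = (x + 2)^3, so the eigenvalues are known. The minimal polynomial is
  m_A(x) = Π_λ (x − λ)^{k_λ}
where k_λ is the size of the *largest* Jordan block for λ (equivalently, the smallest k with (A − λI)^k v = 0 for every generalised eigenvector v of λ).

  λ = -2: largest Jordan block has size 2, contributing (x + 2)^2

So m_A(x) = (x + 2)^2 = x^2 + 4*x + 4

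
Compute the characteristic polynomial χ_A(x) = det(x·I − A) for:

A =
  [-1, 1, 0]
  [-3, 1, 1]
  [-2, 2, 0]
x^3

Expanding det(x·I − A) (e.g. by cofactor expansion or by noting that A is similar to its Jordan form J, which has the same characteristic polynomial as A) gives
  χ_A(x) = x^3
which factors as x^3. The eigenvalues (with algebraic multiplicities) are λ = 0 with multiplicity 3.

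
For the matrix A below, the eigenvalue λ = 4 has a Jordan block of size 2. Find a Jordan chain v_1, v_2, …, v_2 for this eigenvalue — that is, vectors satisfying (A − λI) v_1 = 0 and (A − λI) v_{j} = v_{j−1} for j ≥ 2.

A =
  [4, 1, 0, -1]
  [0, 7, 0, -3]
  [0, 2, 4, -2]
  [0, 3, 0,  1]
A Jordan chain for λ = 4 of length 2:
v_1 = (1, 3, 2, 3)ᵀ
v_2 = (0, 1, 0, 0)ᵀ

Let N = A − (4)·I. We want v_2 with N^2 v_2 = 0 but N^1 v_2 ≠ 0; then v_{j-1} := N · v_j for j = 2, …, 2.

Pick v_2 = (0, 1, 0, 0)ᵀ.
Then v_1 = N · v_2 = (1, 3, 2, 3)ᵀ.

Sanity check: (A − (4)·I) v_1 = (0, 0, 0, 0)ᵀ = 0. ✓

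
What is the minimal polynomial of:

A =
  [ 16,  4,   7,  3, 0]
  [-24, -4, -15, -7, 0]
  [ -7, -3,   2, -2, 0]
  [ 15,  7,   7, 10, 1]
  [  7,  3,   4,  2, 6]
x^3 - 18*x^2 + 108*x - 216

The characteristic polynomial is χ_A(x) = (x - 6)^5, so the eigenvalues are known. The minimal polynomial is
  m_A(x) = Π_λ (x − λ)^{k_λ}
where k_λ is the size of the *largest* Jordan block for λ (equivalently, the smallest k with (A − λI)^k v = 0 for every generalised eigenvector v of λ).

  λ = 6: largest Jordan block has size 3, contributing (x − 6)^3

So m_A(x) = (x - 6)^3 = x^3 - 18*x^2 + 108*x - 216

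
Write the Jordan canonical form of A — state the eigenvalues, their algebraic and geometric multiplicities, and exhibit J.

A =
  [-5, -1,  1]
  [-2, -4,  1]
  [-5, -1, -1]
J_1(-4) ⊕ J_2(-3)

The characteristic polynomial is
  det(x·I − A) = x^3 + 10*x^2 + 33*x + 36 = (x + 3)^2*(x + 4)

Eigenvalues and multiplicities (the geometric multiplicity of λ is n − rank(A − λI), which equals the number of Jordan blocks for λ):
  λ = -4: algebraic multiplicity = 1, geometric multiplicity = 1
  λ = -3: algebraic multiplicity = 2, geometric multiplicity = 1

Determining the block sizes for each eigenvalue:
  λ = -4: one block (gm = 1), so the single block has size am = 1 → block sizes [1]
  λ = -3: one block (gm = 1), so the single block has size am = 2 → block sizes [2]

Assembling the blocks gives a Jordan form
J =
  [-4,  0,  0]
  [ 0, -3,  1]
  [ 0,  0, -3]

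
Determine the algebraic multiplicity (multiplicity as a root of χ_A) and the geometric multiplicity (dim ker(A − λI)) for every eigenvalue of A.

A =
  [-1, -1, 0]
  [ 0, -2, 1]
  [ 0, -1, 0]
λ = -1: alg = 3, geom = 1

Step 1 — factor the characteristic polynomial to read off the algebraic multiplicities:
  χ_A(x) = (x + 1)^3

Step 2 — compute geometric multiplicities via the rank-nullity identity g(λ) = n − rank(A − λI):
  rank(A − (-1)·I) = 2, so dim ker(A − (-1)·I) = n − 2 = 1

Summary:
  λ = -1: algebraic multiplicity = 3, geometric multiplicity = 1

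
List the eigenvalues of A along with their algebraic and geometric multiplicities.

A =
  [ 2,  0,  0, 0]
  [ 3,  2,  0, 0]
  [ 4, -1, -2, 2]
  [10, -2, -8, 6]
λ = 2: alg = 4, geom = 2

Step 1 — factor the characteristic polynomial to read off the algebraic multiplicities:
  χ_A(x) = (x - 2)^4

Step 2 — compute geometric multiplicities via the rank-nullity identity g(λ) = n − rank(A − λI):
  rank(A − (2)·I) = 2, so dim ker(A − (2)·I) = n − 2 = 2

Summary:
  λ = 2: algebraic multiplicity = 4, geometric multiplicity = 2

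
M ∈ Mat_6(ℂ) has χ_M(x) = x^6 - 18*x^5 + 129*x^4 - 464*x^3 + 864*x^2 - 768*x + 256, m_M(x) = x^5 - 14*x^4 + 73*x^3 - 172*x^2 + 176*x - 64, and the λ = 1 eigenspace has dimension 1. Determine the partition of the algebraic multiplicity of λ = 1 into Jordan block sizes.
Block sizes for λ = 1: [2]

Step 1 — from the characteristic polynomial, algebraic multiplicity of λ = 1 is 2. From dim ker(M − (1)·I) = 1, there are exactly 1 Jordan blocks for λ = 1.
Step 2 — from the minimal polynomial, the factor (x − 1)^2 tells us the largest block for λ = 1 has size 2.
Step 3 — with total size 2, 1 blocks, and largest block 2, the block sizes (in nonincreasing order) are [2].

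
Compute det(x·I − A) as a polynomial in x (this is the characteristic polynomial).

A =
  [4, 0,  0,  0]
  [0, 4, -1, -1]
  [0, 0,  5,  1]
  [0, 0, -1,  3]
x^4 - 16*x^3 + 96*x^2 - 256*x + 256

Expanding det(x·I − A) (e.g. by cofactor expansion or by noting that A is similar to its Jordan form J, which has the same characteristic polynomial as A) gives
  χ_A(x) = x^4 - 16*x^3 + 96*x^2 - 256*x + 256
which factors as (x - 4)^4. The eigenvalues (with algebraic multiplicities) are λ = 4 with multiplicity 4.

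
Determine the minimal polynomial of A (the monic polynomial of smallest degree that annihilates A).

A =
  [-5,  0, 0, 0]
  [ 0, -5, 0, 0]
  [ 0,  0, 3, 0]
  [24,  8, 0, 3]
x^2 + 2*x - 15

The characteristic polynomial is χ_A(x) = (x - 3)^2*(x + 5)^2, so the eigenvalues are known. The minimal polynomial is
  m_A(x) = Π_λ (x − λ)^{k_λ}
where k_λ is the size of the *largest* Jordan block for λ (equivalently, the smallest k with (A − λI)^k v = 0 for every generalised eigenvector v of λ).

  λ = -5: largest Jordan block has size 1, contributing (x + 5)
  λ = 3: largest Jordan block has size 1, contributing (x − 3)

So m_A(x) = (x - 3)*(x + 5) = x^2 + 2*x - 15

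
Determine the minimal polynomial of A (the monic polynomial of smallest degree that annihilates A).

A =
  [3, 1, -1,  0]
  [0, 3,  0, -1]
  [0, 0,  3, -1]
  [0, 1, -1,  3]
x^3 - 9*x^2 + 27*x - 27

The characteristic polynomial is χ_A(x) = (x - 3)^4, so the eigenvalues are known. The minimal polynomial is
  m_A(x) = Π_λ (x − λ)^{k_λ}
where k_λ is the size of the *largest* Jordan block for λ (equivalently, the smallest k with (A − λI)^k v = 0 for every generalised eigenvector v of λ).

  λ = 3: largest Jordan block has size 3, contributing (x − 3)^3

So m_A(x) = (x - 3)^3 = x^3 - 9*x^2 + 27*x - 27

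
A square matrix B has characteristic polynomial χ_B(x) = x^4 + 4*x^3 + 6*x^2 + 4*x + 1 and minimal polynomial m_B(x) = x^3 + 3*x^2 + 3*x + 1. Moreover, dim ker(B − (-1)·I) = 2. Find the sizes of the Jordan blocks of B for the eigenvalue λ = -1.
Block sizes for λ = -1: [3, 1]

Step 1 — from the characteristic polynomial, algebraic multiplicity of λ = -1 is 4. From dim ker(B − (-1)·I) = 2, there are exactly 2 Jordan blocks for λ = -1.
Step 2 — from the minimal polynomial, the factor (x + 1)^3 tells us the largest block for λ = -1 has size 3.
Step 3 — with total size 4, 2 blocks, and largest block 3, the block sizes (in nonincreasing order) are [3, 1].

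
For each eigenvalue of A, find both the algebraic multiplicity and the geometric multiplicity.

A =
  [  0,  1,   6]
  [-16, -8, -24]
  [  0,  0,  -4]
λ = -4: alg = 3, geom = 2

Step 1 — factor the characteristic polynomial to read off the algebraic multiplicities:
  χ_A(x) = (x + 4)^3

Step 2 — compute geometric multiplicities via the rank-nullity identity g(λ) = n − rank(A − λI):
  rank(A − (-4)·I) = 1, so dim ker(A − (-4)·I) = n − 1 = 2

Summary:
  λ = -4: algebraic multiplicity = 3, geometric multiplicity = 2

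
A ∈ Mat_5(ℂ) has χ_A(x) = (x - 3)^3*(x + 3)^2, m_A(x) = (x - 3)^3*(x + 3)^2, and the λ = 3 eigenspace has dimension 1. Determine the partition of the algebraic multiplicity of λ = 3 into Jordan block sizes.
Block sizes for λ = 3: [3]

Step 1 — from the characteristic polynomial, algebraic multiplicity of λ = 3 is 3. From dim ker(A − (3)·I) = 1, there are exactly 1 Jordan blocks for λ = 3.
Step 2 — from the minimal polynomial, the factor (x − 3)^3 tells us the largest block for λ = 3 has size 3.
Step 3 — with total size 3, 1 blocks, and largest block 3, the block sizes (in nonincreasing order) are [3].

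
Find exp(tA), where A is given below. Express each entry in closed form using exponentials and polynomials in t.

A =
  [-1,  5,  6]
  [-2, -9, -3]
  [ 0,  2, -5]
e^{tA} =
  [3*t^2*exp(-5*t) + 4*t*exp(-5*t) + exp(-5*t), 6*t^2*exp(-5*t) + 5*t*exp(-5*t), 9*t^2*exp(-5*t)/2 + 6*t*exp(-5*t)]
  [-2*t*exp(-5*t), -4*t*exp(-5*t) + exp(-5*t), -3*t*exp(-5*t)]
  [-2*t^2*exp(-5*t), -4*t^2*exp(-5*t) + 2*t*exp(-5*t), -3*t^2*exp(-5*t) + exp(-5*t)]

Strategy: write A = P · J · P⁻¹ where J is a Jordan canonical form, so e^{tA} = P · e^{tJ} · P⁻¹, and e^{tJ} can be computed block-by-block.

A has Jordan form
J =
  [-5,  1,  0]
  [ 0, -5,  1]
  [ 0,  0, -5]
(up to reordering of blocks).

Per-block formulas:
  For a 3×3 Jordan block J_3(-5): exp(t · J_3(-5)) = e^(-5t)·(I + t·N + (t^2/2)·N^2), where N is the 3×3 nilpotent shift.

After assembling e^{tJ} and conjugating by P, we get:

e^{tA} =
  [3*t^2*exp(-5*t) + 4*t*exp(-5*t) + exp(-5*t), 6*t^2*exp(-5*t) + 5*t*exp(-5*t), 9*t^2*exp(-5*t)/2 + 6*t*exp(-5*t)]
  [-2*t*exp(-5*t), -4*t*exp(-5*t) + exp(-5*t), -3*t*exp(-5*t)]
  [-2*t^2*exp(-5*t), -4*t^2*exp(-5*t) + 2*t*exp(-5*t), -3*t^2*exp(-5*t) + exp(-5*t)]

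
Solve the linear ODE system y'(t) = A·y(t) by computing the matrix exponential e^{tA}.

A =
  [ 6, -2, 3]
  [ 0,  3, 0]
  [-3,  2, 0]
e^{tA} =
  [3*t*exp(3*t) + exp(3*t), -2*t*exp(3*t), 3*t*exp(3*t)]
  [0, exp(3*t), 0]
  [-3*t*exp(3*t), 2*t*exp(3*t), -3*t*exp(3*t) + exp(3*t)]

Strategy: write A = P · J · P⁻¹ where J is a Jordan canonical form, so e^{tA} = P · e^{tJ} · P⁻¹, and e^{tJ} can be computed block-by-block.

A has Jordan form
J =
  [3, 1, 0]
  [0, 3, 0]
  [0, 0, 3]
(up to reordering of blocks).

Per-block formulas:
  For a 2×2 Jordan block J_2(3): exp(t · J_2(3)) = e^(3t)·(I + t·N), where N is the 2×2 nilpotent shift.
  For a 1×1 block at λ = 3: exp(t · [3]) = [e^(3t)].

After assembling e^{tJ} and conjugating by P, we get:

e^{tA} =
  [3*t*exp(3*t) + exp(3*t), -2*t*exp(3*t), 3*t*exp(3*t)]
  [0, exp(3*t), 0]
  [-3*t*exp(3*t), 2*t*exp(3*t), -3*t*exp(3*t) + exp(3*t)]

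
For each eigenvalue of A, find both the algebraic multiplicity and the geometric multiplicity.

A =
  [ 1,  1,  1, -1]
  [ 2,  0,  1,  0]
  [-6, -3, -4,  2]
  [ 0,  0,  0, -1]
λ = -1: alg = 4, geom = 2

Step 1 — factor the characteristic polynomial to read off the algebraic multiplicities:
  χ_A(x) = (x + 1)^4

Step 2 — compute geometric multiplicities via the rank-nullity identity g(λ) = n − rank(A − λI):
  rank(A − (-1)·I) = 2, so dim ker(A − (-1)·I) = n − 2 = 2

Summary:
  λ = -1: algebraic multiplicity = 4, geometric multiplicity = 2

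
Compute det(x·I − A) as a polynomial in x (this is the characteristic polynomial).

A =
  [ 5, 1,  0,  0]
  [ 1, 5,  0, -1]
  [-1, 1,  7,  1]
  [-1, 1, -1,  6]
x^4 - 23*x^3 + 198*x^2 - 756*x + 1080

Expanding det(x·I − A) (e.g. by cofactor expansion or by noting that A is similar to its Jordan form J, which has the same characteristic polynomial as A) gives
  χ_A(x) = x^4 - 23*x^3 + 198*x^2 - 756*x + 1080
which factors as (x - 6)^3*(x - 5). The eigenvalues (with algebraic multiplicities) are λ = 5 with multiplicity 1, λ = 6 with multiplicity 3.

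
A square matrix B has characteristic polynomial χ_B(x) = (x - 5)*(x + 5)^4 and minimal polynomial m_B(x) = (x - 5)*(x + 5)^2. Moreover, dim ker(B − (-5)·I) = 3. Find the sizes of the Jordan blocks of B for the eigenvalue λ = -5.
Block sizes for λ = -5: [2, 1, 1]

Step 1 — from the characteristic polynomial, algebraic multiplicity of λ = -5 is 4. From dim ker(B − (-5)·I) = 3, there are exactly 3 Jordan blocks for λ = -5.
Step 2 — from the minimal polynomial, the factor (x + 5)^2 tells us the largest block for λ = -5 has size 2.
Step 3 — with total size 4, 3 blocks, and largest block 2, the block sizes (in nonincreasing order) are [2, 1, 1].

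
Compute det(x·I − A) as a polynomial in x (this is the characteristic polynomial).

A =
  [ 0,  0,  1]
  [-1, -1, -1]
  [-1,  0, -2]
x^3 + 3*x^2 + 3*x + 1

Expanding det(x·I − A) (e.g. by cofactor expansion or by noting that A is similar to its Jordan form J, which has the same characteristic polynomial as A) gives
  χ_A(x) = x^3 + 3*x^2 + 3*x + 1
which factors as (x + 1)^3. The eigenvalues (with algebraic multiplicities) are λ = -1 with multiplicity 3.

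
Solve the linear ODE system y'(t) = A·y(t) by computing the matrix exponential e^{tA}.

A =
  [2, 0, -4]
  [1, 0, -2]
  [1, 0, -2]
e^{tA} =
  [2*t + 1, 0, -4*t]
  [t, 1, -2*t]
  [t, 0, 1 - 2*t]

Strategy: write A = P · J · P⁻¹ where J is a Jordan canonical form, so e^{tA} = P · e^{tJ} · P⁻¹, and e^{tJ} can be computed block-by-block.

A has Jordan form
J =
  [0, 1, 0]
  [0, 0, 0]
  [0, 0, 0]
(up to reordering of blocks).

Per-block formulas:
  For a 1×1 block at λ = 0: exp(t · [0]) = [e^(0t)].
  For a 2×2 Jordan block J_2(0): exp(t · J_2(0)) = e^(0t)·(I + t·N), where N is the 2×2 nilpotent shift.

After assembling e^{tJ} and conjugating by P, we get:

e^{tA} =
  [2*t + 1, 0, -4*t]
  [t, 1, -2*t]
  [t, 0, 1 - 2*t]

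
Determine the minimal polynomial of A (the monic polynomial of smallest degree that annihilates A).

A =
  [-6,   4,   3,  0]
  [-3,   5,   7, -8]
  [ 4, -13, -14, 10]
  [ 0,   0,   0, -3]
x^4 + 18*x^3 + 120*x^2 + 350*x + 375

The characteristic polynomial is χ_A(x) = (x + 3)*(x + 5)^3, so the eigenvalues are known. The minimal polynomial is
  m_A(x) = Π_λ (x − λ)^{k_λ}
where k_λ is the size of the *largest* Jordan block for λ (equivalently, the smallest k with (A − λI)^k v = 0 for every generalised eigenvector v of λ).

  λ = -5: largest Jordan block has size 3, contributing (x + 5)^3
  λ = -3: largest Jordan block has size 1, contributing (x + 3)

So m_A(x) = (x + 3)*(x + 5)^3 = x^4 + 18*x^3 + 120*x^2 + 350*x + 375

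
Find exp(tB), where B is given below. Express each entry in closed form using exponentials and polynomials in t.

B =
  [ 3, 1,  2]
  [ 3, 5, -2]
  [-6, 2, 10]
e^{tB} =
  [-3*t*exp(6*t) + exp(6*t), t*exp(6*t), 2*t*exp(6*t)]
  [3*t*exp(6*t), -t*exp(6*t) + exp(6*t), -2*t*exp(6*t)]
  [-6*t*exp(6*t), 2*t*exp(6*t), 4*t*exp(6*t) + exp(6*t)]

Strategy: write B = P · J · P⁻¹ where J is a Jordan canonical form, so e^{tB} = P · e^{tJ} · P⁻¹, and e^{tJ} can be computed block-by-block.

B has Jordan form
J =
  [6, 1, 0]
  [0, 6, 0]
  [0, 0, 6]
(up to reordering of blocks).

Per-block formulas:
  For a 2×2 Jordan block J_2(6): exp(t · J_2(6)) = e^(6t)·(I + t·N), where N is the 2×2 nilpotent shift.
  For a 1×1 block at λ = 6: exp(t · [6]) = [e^(6t)].

After assembling e^{tJ} and conjugating by P, we get:

e^{tB} =
  [-3*t*exp(6*t) + exp(6*t), t*exp(6*t), 2*t*exp(6*t)]
  [3*t*exp(6*t), -t*exp(6*t) + exp(6*t), -2*t*exp(6*t)]
  [-6*t*exp(6*t), 2*t*exp(6*t), 4*t*exp(6*t) + exp(6*t)]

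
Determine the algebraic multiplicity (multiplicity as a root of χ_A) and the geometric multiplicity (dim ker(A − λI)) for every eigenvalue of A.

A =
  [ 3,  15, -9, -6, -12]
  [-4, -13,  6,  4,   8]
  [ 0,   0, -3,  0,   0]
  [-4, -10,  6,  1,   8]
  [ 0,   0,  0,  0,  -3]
λ = -3: alg = 5, geom = 4

Step 1 — factor the characteristic polynomial to read off the algebraic multiplicities:
  χ_A(x) = (x + 3)^5

Step 2 — compute geometric multiplicities via the rank-nullity identity g(λ) = n − rank(A − λI):
  rank(A − (-3)·I) = 1, so dim ker(A − (-3)·I) = n − 1 = 4

Summary:
  λ = -3: algebraic multiplicity = 5, geometric multiplicity = 4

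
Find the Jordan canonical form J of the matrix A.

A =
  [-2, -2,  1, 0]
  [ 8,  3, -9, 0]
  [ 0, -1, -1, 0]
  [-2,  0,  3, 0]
J_3(0) ⊕ J_1(0)

The characteristic polynomial is
  det(x·I − A) = x^4

Eigenvalues and multiplicities (the geometric multiplicity of λ is n − rank(A − λI), which equals the number of Jordan blocks for λ):
  λ = 0: algebraic multiplicity = 4, geometric multiplicity = 2

Determining the block sizes for each eigenvalue:
  λ = 0: with am = 4 and gm = 2, the partition is not yet determined (e.g. several partitions of 4 into 2 parts exist). Let N = A − (0)·I. Computing rank(N^1) = 2, rank(N^2) = 1, rank(N^3) = 0; the number of blocks of size ≥ j is rank(N^{j−1}) − rank(N^j), giving [2, 1, 1]. So we have 1 block(s) of size 3, 1 block(s) of size 1 → block sizes [3, 1]

Assembling the blocks gives a Jordan form
J =
  [0, 1, 0, 0]
  [0, 0, 1, 0]
  [0, 0, 0, 0]
  [0, 0, 0, 0]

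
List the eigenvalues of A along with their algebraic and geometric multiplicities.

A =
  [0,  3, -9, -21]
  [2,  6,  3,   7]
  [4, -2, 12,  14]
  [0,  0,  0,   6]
λ = 6: alg = 4, geom = 2

Step 1 — factor the characteristic polynomial to read off the algebraic multiplicities:
  χ_A(x) = (x - 6)^4

Step 2 — compute geometric multiplicities via the rank-nullity identity g(λ) = n − rank(A − λI):
  rank(A − (6)·I) = 2, so dim ker(A − (6)·I) = n − 2 = 2

Summary:
  λ = 6: algebraic multiplicity = 4, geometric multiplicity = 2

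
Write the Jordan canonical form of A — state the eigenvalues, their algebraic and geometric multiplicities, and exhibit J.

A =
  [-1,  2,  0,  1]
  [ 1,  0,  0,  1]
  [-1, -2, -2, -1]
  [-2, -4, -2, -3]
J_1(-2) ⊕ J_1(-2) ⊕ J_2(-1)

The characteristic polynomial is
  det(x·I − A) = x^4 + 6*x^3 + 13*x^2 + 12*x + 4 = (x + 1)^2*(x + 2)^2

Eigenvalues and multiplicities (the geometric multiplicity of λ is n − rank(A − λI), which equals the number of Jordan blocks for λ):
  λ = -2: algebraic multiplicity = 2, geometric multiplicity = 2
  λ = -1: algebraic multiplicity = 2, geometric multiplicity = 1

Determining the block sizes for each eigenvalue:
  λ = -2: gm = am = 2, so every block has size 1 → block sizes [1, 1]
  λ = -1: one block (gm = 1), so the single block has size am = 2 → block sizes [2]

Assembling the blocks gives a Jordan form
J =
  [-2,  0,  0,  0]
  [ 0, -2,  0,  0]
  [ 0,  0, -1,  1]
  [ 0,  0,  0, -1]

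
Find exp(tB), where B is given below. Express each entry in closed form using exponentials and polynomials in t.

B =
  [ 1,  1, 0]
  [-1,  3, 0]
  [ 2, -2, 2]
e^{tB} =
  [-t*exp(2*t) + exp(2*t), t*exp(2*t), 0]
  [-t*exp(2*t), t*exp(2*t) + exp(2*t), 0]
  [2*t*exp(2*t), -2*t*exp(2*t), exp(2*t)]

Strategy: write B = P · J · P⁻¹ where J is a Jordan canonical form, so e^{tB} = P · e^{tJ} · P⁻¹, and e^{tJ} can be computed block-by-block.

B has Jordan form
J =
  [2, 1, 0]
  [0, 2, 0]
  [0, 0, 2]
(up to reordering of blocks).

Per-block formulas:
  For a 2×2 Jordan block J_2(2): exp(t · J_2(2)) = e^(2t)·(I + t·N), where N is the 2×2 nilpotent shift.
  For a 1×1 block at λ = 2: exp(t · [2]) = [e^(2t)].

After assembling e^{tJ} and conjugating by P, we get:

e^{tB} =
  [-t*exp(2*t) + exp(2*t), t*exp(2*t), 0]
  [-t*exp(2*t), t*exp(2*t) + exp(2*t), 0]
  [2*t*exp(2*t), -2*t*exp(2*t), exp(2*t)]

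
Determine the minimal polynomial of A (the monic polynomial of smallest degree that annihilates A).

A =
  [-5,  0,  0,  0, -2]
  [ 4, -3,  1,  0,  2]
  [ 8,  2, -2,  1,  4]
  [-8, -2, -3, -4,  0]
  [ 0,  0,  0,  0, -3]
x^4 + 14*x^3 + 72*x^2 + 162*x + 135

The characteristic polynomial is χ_A(x) = (x + 3)^4*(x + 5), so the eigenvalues are known. The minimal polynomial is
  m_A(x) = Π_λ (x − λ)^{k_λ}
where k_λ is the size of the *largest* Jordan block for λ (equivalently, the smallest k with (A − λI)^k v = 0 for every generalised eigenvector v of λ).

  λ = -5: largest Jordan block has size 1, contributing (x + 5)
  λ = -3: largest Jordan block has size 3, contributing (x + 3)^3

So m_A(x) = (x + 3)^3*(x + 5) = x^4 + 14*x^3 + 72*x^2 + 162*x + 135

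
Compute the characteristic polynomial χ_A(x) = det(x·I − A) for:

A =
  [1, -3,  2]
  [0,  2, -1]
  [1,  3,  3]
x^3 - 6*x^2 + 12*x - 8

Expanding det(x·I − A) (e.g. by cofactor expansion or by noting that A is similar to its Jordan form J, which has the same characteristic polynomial as A) gives
  χ_A(x) = x^3 - 6*x^2 + 12*x - 8
which factors as (x - 2)^3. The eigenvalues (with algebraic multiplicities) are λ = 2 with multiplicity 3.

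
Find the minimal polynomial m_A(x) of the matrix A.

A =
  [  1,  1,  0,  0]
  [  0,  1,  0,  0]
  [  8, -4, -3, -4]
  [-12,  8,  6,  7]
x^3 - 5*x^2 + 7*x - 3

The characteristic polynomial is χ_A(x) = (x - 3)*(x - 1)^3, so the eigenvalues are known. The minimal polynomial is
  m_A(x) = Π_λ (x − λ)^{k_λ}
where k_λ is the size of the *largest* Jordan block for λ (equivalently, the smallest k with (A − λI)^k v = 0 for every generalised eigenvector v of λ).

  λ = 1: largest Jordan block has size 2, contributing (x − 1)^2
  λ = 3: largest Jordan block has size 1, contributing (x − 3)

So m_A(x) = (x - 3)*(x - 1)^2 = x^3 - 5*x^2 + 7*x - 3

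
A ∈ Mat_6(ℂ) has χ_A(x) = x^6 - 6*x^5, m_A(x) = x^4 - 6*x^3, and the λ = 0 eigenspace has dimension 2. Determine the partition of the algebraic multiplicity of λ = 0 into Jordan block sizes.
Block sizes for λ = 0: [3, 2]

Step 1 — from the characteristic polynomial, algebraic multiplicity of λ = 0 is 5. From dim ker(A − (0)·I) = 2, there are exactly 2 Jordan blocks for λ = 0.
Step 2 — from the minimal polynomial, the factor (x − 0)^3 tells us the largest block for λ = 0 has size 3.
Step 3 — with total size 5, 2 blocks, and largest block 3, the block sizes (in nonincreasing order) are [3, 2].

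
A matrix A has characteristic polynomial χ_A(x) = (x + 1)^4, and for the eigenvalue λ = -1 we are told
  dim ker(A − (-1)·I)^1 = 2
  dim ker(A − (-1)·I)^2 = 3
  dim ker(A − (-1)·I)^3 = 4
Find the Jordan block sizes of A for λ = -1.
Block sizes for λ = -1: [3, 1]

From the dimensions of kernels of powers, the number of Jordan blocks of size at least j is d_j − d_{j−1} where d_j = dim ker(N^j) (with d_0 = 0). Computing the differences gives [2, 1, 1].
The number of blocks of size exactly k is (#blocks of size ≥ k) − (#blocks of size ≥ k + 1), so the partition is: 1 block(s) of size 1, 1 block(s) of size 3.
In nonincreasing order the block sizes are [3, 1].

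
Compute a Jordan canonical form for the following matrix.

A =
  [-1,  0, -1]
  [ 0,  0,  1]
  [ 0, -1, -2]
J_3(-1)

The characteristic polynomial is
  det(x·I − A) = x^3 + 3*x^2 + 3*x + 1 = (x + 1)^3

Eigenvalues and multiplicities (the geometric multiplicity of λ is n − rank(A − λI), which equals the number of Jordan blocks for λ):
  λ = -1: algebraic multiplicity = 3, geometric multiplicity = 1

Determining the block sizes for each eigenvalue:
  λ = -1: one block (gm = 1), so the single block has size am = 3 → block sizes [3]

Assembling the blocks gives a Jordan form
J =
  [-1,  1,  0]
  [ 0, -1,  1]
  [ 0,  0, -1]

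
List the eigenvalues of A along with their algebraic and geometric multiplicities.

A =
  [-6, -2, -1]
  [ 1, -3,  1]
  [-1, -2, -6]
λ = -5: alg = 3, geom = 2

Step 1 — factor the characteristic polynomial to read off the algebraic multiplicities:
  χ_A(x) = (x + 5)^3

Step 2 — compute geometric multiplicities via the rank-nullity identity g(λ) = n − rank(A − λI):
  rank(A − (-5)·I) = 1, so dim ker(A − (-5)·I) = n − 1 = 2

Summary:
  λ = -5: algebraic multiplicity = 3, geometric multiplicity = 2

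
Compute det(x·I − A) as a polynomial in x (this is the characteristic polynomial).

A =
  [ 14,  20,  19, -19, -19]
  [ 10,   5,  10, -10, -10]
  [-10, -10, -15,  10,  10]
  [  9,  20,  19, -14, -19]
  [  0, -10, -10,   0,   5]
x^5 + 5*x^4 - 50*x^3 - 250*x^2 + 625*x + 3125

Expanding det(x·I − A) (e.g. by cofactor expansion or by noting that A is similar to its Jordan form J, which has the same characteristic polynomial as A) gives
  χ_A(x) = x^5 + 5*x^4 - 50*x^3 - 250*x^2 + 625*x + 3125
which factors as (x - 5)^2*(x + 5)^3. The eigenvalues (with algebraic multiplicities) are λ = -5 with multiplicity 3, λ = 5 with multiplicity 2.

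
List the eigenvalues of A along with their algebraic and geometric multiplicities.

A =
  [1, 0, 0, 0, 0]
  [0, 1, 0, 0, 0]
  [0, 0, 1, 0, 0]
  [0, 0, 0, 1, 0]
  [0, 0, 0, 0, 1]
λ = 1: alg = 5, geom = 5

Step 1 — factor the characteristic polynomial to read off the algebraic multiplicities:
  χ_A(x) = (x - 1)^5

Step 2 — compute geometric multiplicities via the rank-nullity identity g(λ) = n − rank(A − λI):
  rank(A − (1)·I) = 0, so dim ker(A − (1)·I) = n − 0 = 5

Summary:
  λ = 1: algebraic multiplicity = 5, geometric multiplicity = 5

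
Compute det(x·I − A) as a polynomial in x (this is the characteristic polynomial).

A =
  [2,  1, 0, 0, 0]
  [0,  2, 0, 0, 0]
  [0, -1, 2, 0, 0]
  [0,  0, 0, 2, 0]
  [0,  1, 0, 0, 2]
x^5 - 10*x^4 + 40*x^3 - 80*x^2 + 80*x - 32

Expanding det(x·I − A) (e.g. by cofactor expansion or by noting that A is similar to its Jordan form J, which has the same characteristic polynomial as A) gives
  χ_A(x) = x^5 - 10*x^4 + 40*x^3 - 80*x^2 + 80*x - 32
which factors as (x - 2)^5. The eigenvalues (with algebraic multiplicities) are λ = 2 with multiplicity 5.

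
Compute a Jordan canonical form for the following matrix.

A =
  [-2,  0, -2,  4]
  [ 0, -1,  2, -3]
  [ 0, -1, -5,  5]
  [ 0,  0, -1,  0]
J_3(-2) ⊕ J_1(-2)

The characteristic polynomial is
  det(x·I − A) = x^4 + 8*x^3 + 24*x^2 + 32*x + 16 = (x + 2)^4

Eigenvalues and multiplicities (the geometric multiplicity of λ is n − rank(A − λI), which equals the number of Jordan blocks for λ):
  λ = -2: algebraic multiplicity = 4, geometric multiplicity = 2

Determining the block sizes for each eigenvalue:
  λ = -2: with am = 4 and gm = 2, the partition is not yet determined (e.g. several partitions of 4 into 2 parts exist). Let N = A − (-2)·I. Computing rank(N^1) = 2, rank(N^2) = 1, rank(N^3) = 0; the number of blocks of size ≥ j is rank(N^{j−1}) − rank(N^j), giving [2, 1, 1]. So we have 1 block(s) of size 3, 1 block(s) of size 1 → block sizes [3, 1]

Assembling the blocks gives a Jordan form
J =
  [-2,  1,  0,  0]
  [ 0, -2,  1,  0]
  [ 0,  0, -2,  0]
  [ 0,  0,  0, -2]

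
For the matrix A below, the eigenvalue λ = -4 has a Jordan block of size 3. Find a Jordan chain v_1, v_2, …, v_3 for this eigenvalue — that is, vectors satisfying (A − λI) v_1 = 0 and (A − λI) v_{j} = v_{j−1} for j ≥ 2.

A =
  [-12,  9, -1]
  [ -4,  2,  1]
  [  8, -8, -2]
A Jordan chain for λ = -4 of length 3:
v_1 = (20, 16, -16)ᵀ
v_2 = (-8, -4, 8)ᵀ
v_3 = (1, 0, 0)ᵀ

Let N = A − (-4)·I. We want v_3 with N^3 v_3 = 0 but N^2 v_3 ≠ 0; then v_{j-1} := N · v_j for j = 3, …, 2.

Pick v_3 = (1, 0, 0)ᵀ.
Then v_2 = N · v_3 = (-8, -4, 8)ᵀ.
Then v_1 = N · v_2 = (20, 16, -16)ᵀ.

Sanity check: (A − (-4)·I) v_1 = (0, 0, 0)ᵀ = 0. ✓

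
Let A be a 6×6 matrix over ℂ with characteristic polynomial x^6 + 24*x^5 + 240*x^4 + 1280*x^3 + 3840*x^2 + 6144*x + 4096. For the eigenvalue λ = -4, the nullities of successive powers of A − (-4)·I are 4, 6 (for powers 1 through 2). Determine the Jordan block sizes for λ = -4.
Block sizes for λ = -4: [2, 2, 1, 1]

From the dimensions of kernels of powers, the number of Jordan blocks of size at least j is d_j − d_{j−1} where d_j = dim ker(N^j) (with d_0 = 0). Computing the differences gives [4, 2].
The number of blocks of size exactly k is (#blocks of size ≥ k) − (#blocks of size ≥ k + 1), so the partition is: 2 block(s) of size 1, 2 block(s) of size 2.
In nonincreasing order the block sizes are [2, 2, 1, 1].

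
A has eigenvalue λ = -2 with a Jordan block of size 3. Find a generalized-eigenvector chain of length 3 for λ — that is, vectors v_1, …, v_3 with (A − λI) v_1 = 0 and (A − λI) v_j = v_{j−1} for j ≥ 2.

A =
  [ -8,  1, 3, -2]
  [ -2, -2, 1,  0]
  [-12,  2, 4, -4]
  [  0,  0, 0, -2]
A Jordan chain for λ = -2 of length 3:
v_1 = (-2, 0, -4, 0)ᵀ
v_2 = (-6, -2, -12, 0)ᵀ
v_3 = (1, 0, 0, 0)ᵀ

Let N = A − (-2)·I. We want v_3 with N^3 v_3 = 0 but N^2 v_3 ≠ 0; then v_{j-1} := N · v_j for j = 3, …, 2.

Pick v_3 = (1, 0, 0, 0)ᵀ.
Then v_2 = N · v_3 = (-6, -2, -12, 0)ᵀ.
Then v_1 = N · v_2 = (-2, 0, -4, 0)ᵀ.

Sanity check: (A − (-2)·I) v_1 = (0, 0, 0, 0)ᵀ = 0. ✓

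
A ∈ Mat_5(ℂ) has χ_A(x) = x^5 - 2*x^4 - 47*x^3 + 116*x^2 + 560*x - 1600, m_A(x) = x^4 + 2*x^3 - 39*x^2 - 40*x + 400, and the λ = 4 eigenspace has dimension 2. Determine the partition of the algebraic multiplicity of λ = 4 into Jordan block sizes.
Block sizes for λ = 4: [2, 1]

Step 1 — from the characteristic polynomial, algebraic multiplicity of λ = 4 is 3. From dim ker(A − (4)·I) = 2, there are exactly 2 Jordan blocks for λ = 4.
Step 2 — from the minimal polynomial, the factor (x − 4)^2 tells us the largest block for λ = 4 has size 2.
Step 3 — with total size 3, 2 blocks, and largest block 2, the block sizes (in nonincreasing order) are [2, 1].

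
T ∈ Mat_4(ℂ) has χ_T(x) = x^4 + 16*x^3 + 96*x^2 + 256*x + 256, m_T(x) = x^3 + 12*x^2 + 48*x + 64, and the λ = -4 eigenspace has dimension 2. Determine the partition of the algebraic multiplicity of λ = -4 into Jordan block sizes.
Block sizes for λ = -4: [3, 1]

Step 1 — from the characteristic polynomial, algebraic multiplicity of λ = -4 is 4. From dim ker(T − (-4)·I) = 2, there are exactly 2 Jordan blocks for λ = -4.
Step 2 — from the minimal polynomial, the factor (x + 4)^3 tells us the largest block for λ = -4 has size 3.
Step 3 — with total size 4, 2 blocks, and largest block 3, the block sizes (in nonincreasing order) are [3, 1].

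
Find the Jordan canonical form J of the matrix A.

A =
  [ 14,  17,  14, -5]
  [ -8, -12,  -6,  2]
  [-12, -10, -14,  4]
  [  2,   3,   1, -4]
J_3(-4) ⊕ J_1(-4)

The characteristic polynomial is
  det(x·I − A) = x^4 + 16*x^3 + 96*x^2 + 256*x + 256 = (x + 4)^4

Eigenvalues and multiplicities (the geometric multiplicity of λ is n − rank(A − λI), which equals the number of Jordan blocks for λ):
  λ = -4: algebraic multiplicity = 4, geometric multiplicity = 2

Determining the block sizes for each eigenvalue:
  λ = -4: with am = 4 and gm = 2, the partition is not yet determined (e.g. several partitions of 4 into 2 parts exist). Let N = A − (-4)·I. Computing rank(N^1) = 2, rank(N^2) = 1, rank(N^3) = 0; the number of blocks of size ≥ j is rank(N^{j−1}) − rank(N^j), giving [2, 1, 1]. So we have 1 block(s) of size 3, 1 block(s) of size 1 → block sizes [3, 1]

Assembling the blocks gives a Jordan form
J =
  [-4,  1,  0,  0]
  [ 0, -4,  1,  0]
  [ 0,  0, -4,  0]
  [ 0,  0,  0, -4]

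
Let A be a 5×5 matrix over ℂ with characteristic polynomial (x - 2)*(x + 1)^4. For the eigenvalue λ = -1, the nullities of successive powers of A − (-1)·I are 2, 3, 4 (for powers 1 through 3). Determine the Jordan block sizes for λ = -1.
Block sizes for λ = -1: [3, 1]

From the dimensions of kernels of powers, the number of Jordan blocks of size at least j is d_j − d_{j−1} where d_j = dim ker(N^j) (with d_0 = 0). Computing the differences gives [2, 1, 1].
The number of blocks of size exactly k is (#blocks of size ≥ k) − (#blocks of size ≥ k + 1), so the partition is: 1 block(s) of size 1, 1 block(s) of size 3.
In nonincreasing order the block sizes are [3, 1].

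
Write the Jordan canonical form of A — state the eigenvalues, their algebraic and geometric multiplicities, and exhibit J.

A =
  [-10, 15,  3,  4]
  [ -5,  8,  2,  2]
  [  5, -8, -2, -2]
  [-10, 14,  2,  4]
J_3(0) ⊕ J_1(0)

The characteristic polynomial is
  det(x·I − A) = x^4

Eigenvalues and multiplicities (the geometric multiplicity of λ is n − rank(A − λI), which equals the number of Jordan blocks for λ):
  λ = 0: algebraic multiplicity = 4, geometric multiplicity = 2

Determining the block sizes for each eigenvalue:
  λ = 0: with am = 4 and gm = 2, the partition is not yet determined (e.g. several partitions of 4 into 2 parts exist). Let N = A − (0)·I. Computing rank(N^1) = 2, rank(N^2) = 1, rank(N^3) = 0; the number of blocks of size ≥ j is rank(N^{j−1}) − rank(N^j), giving [2, 1, 1]. So we have 1 block(s) of size 3, 1 block(s) of size 1 → block sizes [3, 1]

Assembling the blocks gives a Jordan form
J =
  [0, 1, 0, 0]
  [0, 0, 1, 0]
  [0, 0, 0, 0]
  [0, 0, 0, 0]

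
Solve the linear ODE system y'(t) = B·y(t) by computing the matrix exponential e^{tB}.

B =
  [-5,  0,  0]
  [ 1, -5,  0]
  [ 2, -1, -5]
e^{tB} =
  [exp(-5*t), 0, 0]
  [t*exp(-5*t), exp(-5*t), 0]
  [-t^2*exp(-5*t)/2 + 2*t*exp(-5*t), -t*exp(-5*t), exp(-5*t)]

Strategy: write B = P · J · P⁻¹ where J is a Jordan canonical form, so e^{tB} = P · e^{tJ} · P⁻¹, and e^{tJ} can be computed block-by-block.

B has Jordan form
J =
  [-5,  1,  0]
  [ 0, -5,  1]
  [ 0,  0, -5]
(up to reordering of blocks).

Per-block formulas:
  For a 3×3 Jordan block J_3(-5): exp(t · J_3(-5)) = e^(-5t)·(I + t·N + (t^2/2)·N^2), where N is the 3×3 nilpotent shift.

After assembling e^{tJ} and conjugating by P, we get:

e^{tB} =
  [exp(-5*t), 0, 0]
  [t*exp(-5*t), exp(-5*t), 0]
  [-t^2*exp(-5*t)/2 + 2*t*exp(-5*t), -t*exp(-5*t), exp(-5*t)]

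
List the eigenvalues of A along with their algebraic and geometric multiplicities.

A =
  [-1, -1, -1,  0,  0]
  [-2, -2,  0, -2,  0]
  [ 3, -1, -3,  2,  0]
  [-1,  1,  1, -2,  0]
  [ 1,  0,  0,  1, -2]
λ = -2: alg = 5, geom = 3

Step 1 — factor the characteristic polynomial to read off the algebraic multiplicities:
  χ_A(x) = (x + 2)^5

Step 2 — compute geometric multiplicities via the rank-nullity identity g(λ) = n − rank(A − λI):
  rank(A − (-2)·I) = 2, so dim ker(A − (-2)·I) = n − 2 = 3

Summary:
  λ = -2: algebraic multiplicity = 5, geometric multiplicity = 3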